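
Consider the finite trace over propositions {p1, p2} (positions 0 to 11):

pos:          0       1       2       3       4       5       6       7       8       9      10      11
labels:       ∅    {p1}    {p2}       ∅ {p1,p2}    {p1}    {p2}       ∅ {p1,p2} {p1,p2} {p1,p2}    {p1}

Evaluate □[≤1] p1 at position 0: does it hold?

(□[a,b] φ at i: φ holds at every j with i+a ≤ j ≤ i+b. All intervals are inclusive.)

Check p1 at every j in [0,1]:
  j=0: false
  j=1: true
Fails at j=0 → formula fails.

False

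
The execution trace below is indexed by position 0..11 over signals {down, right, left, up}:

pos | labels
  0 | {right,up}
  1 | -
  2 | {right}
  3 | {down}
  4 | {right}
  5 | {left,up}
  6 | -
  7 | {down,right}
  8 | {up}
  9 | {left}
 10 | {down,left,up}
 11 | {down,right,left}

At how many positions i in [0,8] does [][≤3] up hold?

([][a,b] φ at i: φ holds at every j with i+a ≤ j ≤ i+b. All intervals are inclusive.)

0

Evaluate at each i in [0,8]:
  i=0: ✗ (fails at j=1)
  i=1: ✗ (fails at j=1)
  i=2: ✗ (fails at j=2)
  i=3: ✗ (fails at j=3)
  i=4: ✗ (fails at j=4)
  i=5: ✗ (fails at j=6)
  i=6: ✗ (fails at j=6)
  i=7: ✗ (fails at j=7)
  i=8: ✗ (fails at j=9)
Positions where it holds: {} → 0.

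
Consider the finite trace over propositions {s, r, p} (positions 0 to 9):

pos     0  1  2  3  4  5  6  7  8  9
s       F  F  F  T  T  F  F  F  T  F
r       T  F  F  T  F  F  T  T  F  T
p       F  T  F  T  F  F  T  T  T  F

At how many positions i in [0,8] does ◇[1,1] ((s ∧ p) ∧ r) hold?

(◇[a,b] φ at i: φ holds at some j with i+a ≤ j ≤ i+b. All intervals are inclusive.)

1

Evaluate at each i in [0,8]:
  i=0: ✗ (none in [1,1])
  i=1: ✗ (none in [2,2])
  i=2: ✓ (witness j=3)
  i=3: ✗ (none in [4,4])
  i=4: ✗ (none in [5,5])
  i=5: ✗ (none in [6,6])
  i=6: ✗ (none in [7,7])
  i=7: ✗ (none in [8,8])
  i=8: ✗ (none in [9,9])
Positions where it holds: {2} → 1.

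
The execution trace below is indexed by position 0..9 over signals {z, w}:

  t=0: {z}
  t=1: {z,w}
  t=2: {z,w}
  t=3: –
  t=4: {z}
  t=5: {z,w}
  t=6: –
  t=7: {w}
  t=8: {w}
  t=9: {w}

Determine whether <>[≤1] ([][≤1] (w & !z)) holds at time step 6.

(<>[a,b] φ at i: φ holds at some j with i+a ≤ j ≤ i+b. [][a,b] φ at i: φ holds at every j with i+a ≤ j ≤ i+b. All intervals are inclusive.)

Yes

Check [][≤1] (w & !z) at each j in [6,7]:
  j=6: fails at 6
  j=7: holds on [7,8]
Found at j=7 → formula holds.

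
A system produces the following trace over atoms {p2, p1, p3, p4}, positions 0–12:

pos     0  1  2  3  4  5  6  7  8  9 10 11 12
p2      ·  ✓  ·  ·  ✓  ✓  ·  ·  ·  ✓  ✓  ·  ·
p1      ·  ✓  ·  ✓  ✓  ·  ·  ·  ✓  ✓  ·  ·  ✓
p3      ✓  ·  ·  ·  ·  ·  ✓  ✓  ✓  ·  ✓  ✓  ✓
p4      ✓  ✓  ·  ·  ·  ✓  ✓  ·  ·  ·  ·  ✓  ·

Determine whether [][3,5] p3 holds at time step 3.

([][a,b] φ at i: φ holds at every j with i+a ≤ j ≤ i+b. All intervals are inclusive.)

Check p3 at every j in [6,8]:
  j=6: true
  j=7: true
  j=8: true
All positions satisfy it → formula holds.

True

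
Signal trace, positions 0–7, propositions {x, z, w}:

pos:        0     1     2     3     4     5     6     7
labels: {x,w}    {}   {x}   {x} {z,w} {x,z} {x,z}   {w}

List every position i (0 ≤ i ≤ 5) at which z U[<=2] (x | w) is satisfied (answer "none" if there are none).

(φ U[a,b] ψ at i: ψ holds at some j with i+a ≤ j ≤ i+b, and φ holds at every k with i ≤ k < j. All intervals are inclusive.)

0, 2, 3, 4, 5

Evaluate at each i in [0,5]:
  i=0: ✓ (rhs at j=0)
  i=1: ✗ (lhs fails at k=1 before rhs at j=2)
  i=2: ✓ (rhs at j=2)
  i=3: ✓ (rhs at j=3)
  i=4: ✓ (rhs at j=4)
  i=5: ✓ (rhs at j=5)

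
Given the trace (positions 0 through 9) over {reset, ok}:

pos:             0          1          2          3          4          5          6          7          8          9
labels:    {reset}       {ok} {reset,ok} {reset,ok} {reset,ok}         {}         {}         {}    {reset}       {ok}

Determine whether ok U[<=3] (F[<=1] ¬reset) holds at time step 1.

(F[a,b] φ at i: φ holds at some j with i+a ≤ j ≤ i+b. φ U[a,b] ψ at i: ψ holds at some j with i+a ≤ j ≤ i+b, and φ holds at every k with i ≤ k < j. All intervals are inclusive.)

Need some j in [1,4] with F[<=1] ¬reset, and ok at every k in [1,j-1].
  j=1: F[<=1] ¬reset holds; no prefix to check → satisfied.

Yes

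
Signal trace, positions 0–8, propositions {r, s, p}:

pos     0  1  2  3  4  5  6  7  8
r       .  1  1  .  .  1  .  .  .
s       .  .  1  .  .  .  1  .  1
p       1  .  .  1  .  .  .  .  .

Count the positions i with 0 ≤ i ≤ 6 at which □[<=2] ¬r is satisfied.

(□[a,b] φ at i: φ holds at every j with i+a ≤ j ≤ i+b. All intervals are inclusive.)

Evaluate at each i in [0,6]:
  i=0: ✗ (fails at j=1)
  i=1: ✗ (fails at j=1)
  i=2: ✗ (fails at j=2)
  i=3: ✗ (fails at j=5)
  i=4: ✗ (fails at j=5)
  i=5: ✗ (fails at j=5)
  i=6: ✓ (all of [6,8])
Positions where it holds: {6} → 1.

1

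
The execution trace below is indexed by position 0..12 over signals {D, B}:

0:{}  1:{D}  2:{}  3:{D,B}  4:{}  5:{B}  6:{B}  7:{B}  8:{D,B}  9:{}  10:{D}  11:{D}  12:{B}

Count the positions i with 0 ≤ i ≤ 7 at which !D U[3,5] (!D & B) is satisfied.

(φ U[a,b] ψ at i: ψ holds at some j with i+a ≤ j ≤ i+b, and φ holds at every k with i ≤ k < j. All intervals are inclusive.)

Evaluate at each i in [0,7]:
  i=0: ✗ (lhs fails at k=1 before rhs at j=5)
  i=1: ✗ (lhs fails at k=1 before rhs at j=5)
  i=2: ✗ (lhs fails at k=3 before rhs at j=5)
  i=3: ✗ (lhs fails at k=3 before rhs at j=6)
  i=4: ✓ (rhs at j=7; lhs holds on [4,6])
  i=5: ✗ (no rhs in [8,10])
  i=6: ✗ (no rhs in [9,11])
  i=7: ✗ (lhs fails at k=8 before rhs at j=12)
Positions where it holds: {4} → 1.

1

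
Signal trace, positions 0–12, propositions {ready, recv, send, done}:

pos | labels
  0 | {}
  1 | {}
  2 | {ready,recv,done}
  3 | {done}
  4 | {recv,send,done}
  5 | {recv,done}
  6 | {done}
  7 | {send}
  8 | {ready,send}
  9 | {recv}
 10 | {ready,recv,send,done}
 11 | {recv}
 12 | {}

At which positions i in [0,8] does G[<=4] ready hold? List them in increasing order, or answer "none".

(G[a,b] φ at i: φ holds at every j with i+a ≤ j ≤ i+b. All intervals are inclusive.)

none

Evaluate at each i in [0,8]:
  i=0: ✗ (fails at j=0)
  i=1: ✗ (fails at j=1)
  i=2: ✗ (fails at j=3)
  i=3: ✗ (fails at j=3)
  i=4: ✗ (fails at j=4)
  i=5: ✗ (fails at j=5)
  i=6: ✗ (fails at j=6)
  i=7: ✗ (fails at j=7)
  i=8: ✗ (fails at j=9)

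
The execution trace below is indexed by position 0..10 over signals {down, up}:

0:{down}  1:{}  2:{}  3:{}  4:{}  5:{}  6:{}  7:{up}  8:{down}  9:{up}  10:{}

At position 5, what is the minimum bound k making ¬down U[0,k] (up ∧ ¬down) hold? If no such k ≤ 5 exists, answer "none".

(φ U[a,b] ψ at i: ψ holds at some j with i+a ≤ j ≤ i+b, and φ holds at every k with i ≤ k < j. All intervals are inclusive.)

2

Need earliest j ≥ 5 with (up ∧ ¬down), and ¬down at every k in [5,j-1].
  j=5: rhs fails.
  j=6: rhs fails.
  j=7: rhs holds; lhs holds on [5,6]. k = 2.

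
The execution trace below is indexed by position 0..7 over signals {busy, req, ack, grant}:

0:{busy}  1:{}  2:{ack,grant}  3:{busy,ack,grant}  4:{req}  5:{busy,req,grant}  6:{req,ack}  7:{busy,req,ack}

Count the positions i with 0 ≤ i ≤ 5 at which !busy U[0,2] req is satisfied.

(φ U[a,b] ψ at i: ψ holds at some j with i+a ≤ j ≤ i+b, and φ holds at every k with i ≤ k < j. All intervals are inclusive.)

2

Evaluate at each i in [0,5]:
  i=0: ✗ (no rhs in [0,2])
  i=1: ✗ (no rhs in [1,3])
  i=2: ✗ (lhs fails at k=3 before rhs at j=4)
  i=3: ✗ (lhs fails at k=3 before rhs at j=4)
  i=4: ✓ (rhs at j=4)
  i=5: ✓ (rhs at j=5)
Positions where it holds: {4, 5} → 2.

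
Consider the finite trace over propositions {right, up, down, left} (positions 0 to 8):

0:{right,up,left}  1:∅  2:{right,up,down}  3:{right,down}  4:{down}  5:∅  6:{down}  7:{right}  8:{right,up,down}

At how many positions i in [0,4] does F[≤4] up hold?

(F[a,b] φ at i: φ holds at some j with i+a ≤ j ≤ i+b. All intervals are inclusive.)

Evaluate at each i in [0,4]:
  i=0: ✓ (witness j=0)
  i=1: ✓ (witness j=2)
  i=2: ✓ (witness j=2)
  i=3: ✗ (none in [3,7])
  i=4: ✓ (witness j=8)
Positions where it holds: {0, 1, 2, 4} → 4.

4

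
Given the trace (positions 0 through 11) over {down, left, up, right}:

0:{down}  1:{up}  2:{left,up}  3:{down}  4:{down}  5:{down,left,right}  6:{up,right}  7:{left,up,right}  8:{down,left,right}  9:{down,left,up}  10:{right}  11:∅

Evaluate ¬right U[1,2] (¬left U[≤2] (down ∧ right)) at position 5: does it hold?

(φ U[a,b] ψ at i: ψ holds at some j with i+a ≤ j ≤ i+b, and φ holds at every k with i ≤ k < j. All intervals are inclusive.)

False

Need some j in [6,7] with (¬left U[≤2] (down ∧ right)), and ¬right at every k in [5,j-1].
  j=6: (¬left U[≤2] (down ∧ right)) — fails.
  j=7: (¬left U[≤2] (down ∧ right)) — fails.
No j in the window works → until fails.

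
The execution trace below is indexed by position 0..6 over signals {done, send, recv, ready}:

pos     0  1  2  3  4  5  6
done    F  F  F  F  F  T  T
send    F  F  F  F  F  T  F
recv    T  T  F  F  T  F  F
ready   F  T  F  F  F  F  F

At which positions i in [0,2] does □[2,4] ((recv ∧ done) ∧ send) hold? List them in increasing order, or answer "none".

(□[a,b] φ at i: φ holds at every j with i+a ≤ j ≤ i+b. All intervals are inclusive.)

Evaluate at each i in [0,2]:
  i=0: ✗ (fails at j=2)
  i=1: ✗ (fails at j=3)
  i=2: ✗ (fails at j=4)

none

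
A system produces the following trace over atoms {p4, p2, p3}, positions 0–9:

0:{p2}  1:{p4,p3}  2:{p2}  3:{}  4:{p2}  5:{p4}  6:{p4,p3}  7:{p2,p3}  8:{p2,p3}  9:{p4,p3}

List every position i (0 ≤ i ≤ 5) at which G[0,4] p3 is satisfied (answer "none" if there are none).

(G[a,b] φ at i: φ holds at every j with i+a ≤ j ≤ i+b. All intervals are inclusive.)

Evaluate at each i in [0,5]:
  i=0: ✗ (fails at j=0)
  i=1: ✗ (fails at j=2)
  i=2: ✗ (fails at j=2)
  i=3: ✗ (fails at j=3)
  i=4: ✗ (fails at j=4)
  i=5: ✗ (fails at j=5)

none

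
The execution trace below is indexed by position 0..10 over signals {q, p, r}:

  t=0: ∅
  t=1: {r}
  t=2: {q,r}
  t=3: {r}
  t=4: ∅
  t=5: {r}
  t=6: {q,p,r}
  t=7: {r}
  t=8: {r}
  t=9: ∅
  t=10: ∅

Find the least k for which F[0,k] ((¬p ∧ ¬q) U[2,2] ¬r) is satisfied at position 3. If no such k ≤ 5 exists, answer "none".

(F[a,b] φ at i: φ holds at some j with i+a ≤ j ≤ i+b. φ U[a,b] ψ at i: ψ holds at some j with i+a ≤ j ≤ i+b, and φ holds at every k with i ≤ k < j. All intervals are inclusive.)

4

Scan j = 3,4,… for ((¬p ∧ ¬q) U[2,2] ¬r):
  j=3: fails
  j=4: fails
  j=5: fails
  j=6: fails
  j=7: holds
First hit at j=7, so smallest k = 7-3 = 4.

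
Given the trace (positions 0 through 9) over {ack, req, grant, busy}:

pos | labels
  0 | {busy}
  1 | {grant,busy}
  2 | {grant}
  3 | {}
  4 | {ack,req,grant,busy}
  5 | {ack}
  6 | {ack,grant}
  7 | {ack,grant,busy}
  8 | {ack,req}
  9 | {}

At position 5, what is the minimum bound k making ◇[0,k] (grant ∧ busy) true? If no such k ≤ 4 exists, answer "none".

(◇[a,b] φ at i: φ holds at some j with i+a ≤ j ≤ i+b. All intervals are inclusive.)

2

Scan j = 5,6,… for (grant ∧ busy):
  j=5: fails
  j=6: fails
  j=7: holds
First hit at j=7, so smallest k = 7-5 = 2.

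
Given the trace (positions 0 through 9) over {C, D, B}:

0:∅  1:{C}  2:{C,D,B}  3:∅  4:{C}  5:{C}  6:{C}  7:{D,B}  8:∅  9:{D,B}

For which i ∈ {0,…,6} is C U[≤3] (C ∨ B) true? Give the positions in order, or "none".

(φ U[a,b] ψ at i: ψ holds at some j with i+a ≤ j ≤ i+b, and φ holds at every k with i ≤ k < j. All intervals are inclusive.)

1, 2, 4, 5, 6

Evaluate at each i in [0,6]:
  i=0: ✗ (lhs fails at k=0 before rhs at j=1)
  i=1: ✓ (rhs at j=1)
  i=2: ✓ (rhs at j=2)
  i=3: ✗ (lhs fails at k=3 before rhs at j=4)
  i=4: ✓ (rhs at j=4)
  i=5: ✓ (rhs at j=5)
  i=6: ✓ (rhs at j=6)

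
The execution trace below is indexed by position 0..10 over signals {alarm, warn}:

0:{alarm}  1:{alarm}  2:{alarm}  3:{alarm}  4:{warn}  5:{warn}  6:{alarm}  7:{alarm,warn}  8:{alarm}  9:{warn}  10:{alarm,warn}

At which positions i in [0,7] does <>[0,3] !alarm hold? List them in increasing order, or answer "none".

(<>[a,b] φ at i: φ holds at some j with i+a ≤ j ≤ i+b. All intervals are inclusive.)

Evaluate at each i in [0,7]:
  i=0: ✗ (none in [0,3])
  i=1: ✓ (witness j=4)
  i=2: ✓ (witness j=4)
  i=3: ✓ (witness j=4)
  i=4: ✓ (witness j=4)
  i=5: ✓ (witness j=5)
  i=6: ✓ (witness j=9)
  i=7: ✓ (witness j=9)

1, 2, 3, 4, 5, 6, 7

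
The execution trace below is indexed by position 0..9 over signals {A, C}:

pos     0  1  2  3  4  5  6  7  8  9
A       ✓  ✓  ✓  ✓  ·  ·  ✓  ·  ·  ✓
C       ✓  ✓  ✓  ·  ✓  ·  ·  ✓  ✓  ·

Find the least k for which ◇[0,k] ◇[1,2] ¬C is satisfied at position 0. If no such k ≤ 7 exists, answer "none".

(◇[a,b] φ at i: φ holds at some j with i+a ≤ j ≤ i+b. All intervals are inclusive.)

1

Scan j = 0,1,… for ◇[1,2] ¬C:
  j=0: fails
  j=1: holds
First hit at j=1, so smallest k = 1-0 = 1.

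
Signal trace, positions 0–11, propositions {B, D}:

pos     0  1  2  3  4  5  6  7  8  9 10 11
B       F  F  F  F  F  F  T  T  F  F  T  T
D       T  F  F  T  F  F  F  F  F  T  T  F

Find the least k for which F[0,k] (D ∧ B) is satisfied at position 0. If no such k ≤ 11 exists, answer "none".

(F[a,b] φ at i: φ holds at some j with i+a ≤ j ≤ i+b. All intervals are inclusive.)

10

Scan j = 0,1,… for (D ∧ B):
  j=0: fails
  j=1: fails
  j=2: fails
  j=3: fails
  j=4: fails
  j=5: fails
  j=6: fails
  j=7: fails
  j=8: fails
  j=9: fails
  j=10: holds
First hit at j=10, so smallest k = 10-0 = 10.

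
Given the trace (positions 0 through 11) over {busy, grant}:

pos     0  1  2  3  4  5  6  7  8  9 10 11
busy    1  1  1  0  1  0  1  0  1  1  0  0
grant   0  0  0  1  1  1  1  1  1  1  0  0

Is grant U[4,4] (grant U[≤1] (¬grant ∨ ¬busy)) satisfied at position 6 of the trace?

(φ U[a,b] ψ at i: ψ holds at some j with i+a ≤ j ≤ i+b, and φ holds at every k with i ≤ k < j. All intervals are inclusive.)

Holds

Need some j in [10,10] with (grant U[≤1] (¬grant ∨ ¬busy)), and grant at every k in [6,j-1].
  j=10: (grant U[≤1] (¬grant ∨ ¬busy)) holds; grant holds at every k in [6,9] → satisfied.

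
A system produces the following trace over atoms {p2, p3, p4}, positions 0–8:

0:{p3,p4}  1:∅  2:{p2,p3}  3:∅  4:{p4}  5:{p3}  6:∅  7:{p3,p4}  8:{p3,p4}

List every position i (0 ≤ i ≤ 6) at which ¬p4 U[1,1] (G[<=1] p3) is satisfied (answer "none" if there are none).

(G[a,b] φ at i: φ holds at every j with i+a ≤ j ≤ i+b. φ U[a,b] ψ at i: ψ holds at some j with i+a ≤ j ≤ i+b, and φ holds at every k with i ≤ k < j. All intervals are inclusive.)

6

Evaluate at each i in [0,6]:
  i=0: ✗ (no rhs in [1,1])
  i=1: ✗ (no rhs in [2,2])
  i=2: ✗ (no rhs in [3,3])
  i=3: ✗ (no rhs in [4,4])
  i=4: ✗ (no rhs in [5,5])
  i=5: ✗ (no rhs in [6,6])
  i=6: ✓ (rhs at j=7; lhs holds on [6,6])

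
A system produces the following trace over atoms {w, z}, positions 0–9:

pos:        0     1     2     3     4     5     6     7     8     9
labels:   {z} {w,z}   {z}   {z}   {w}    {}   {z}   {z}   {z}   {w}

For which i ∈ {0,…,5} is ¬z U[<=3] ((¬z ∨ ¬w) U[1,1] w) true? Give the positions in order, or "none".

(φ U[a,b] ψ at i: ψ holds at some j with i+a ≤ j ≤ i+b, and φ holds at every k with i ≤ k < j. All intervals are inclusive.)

0, 3

Evaluate at each i in [0,5]:
  i=0: ✓ (rhs at j=0)
  i=1: ✗ (lhs fails at k=1 before rhs at j=3)
  i=2: ✗ (lhs fails at k=2 before rhs at j=3)
  i=3: ✓ (rhs at j=3)
  i=4: ✗ (no rhs in [4,7])
  i=5: ✗ (lhs fails at k=6 before rhs at j=8)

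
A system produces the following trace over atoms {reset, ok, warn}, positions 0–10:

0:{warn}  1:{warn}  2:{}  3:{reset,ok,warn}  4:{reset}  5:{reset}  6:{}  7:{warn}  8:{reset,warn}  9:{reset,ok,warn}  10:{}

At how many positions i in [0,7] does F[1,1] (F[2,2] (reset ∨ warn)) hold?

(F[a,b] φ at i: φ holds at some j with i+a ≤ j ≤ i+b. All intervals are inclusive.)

6

Evaluate at each i in [0,7]:
  i=0: ✓ (witness j=1)
  i=1: ✓ (witness j=2)
  i=2: ✓ (witness j=3)
  i=3: ✗ (none in [4,4])
  i=4: ✓ (witness j=5)
  i=5: ✓ (witness j=6)
  i=6: ✓ (witness j=7)
  i=7: ✗ (none in [8,8])
Positions where it holds: {0, 1, 2, 4, 5, 6} → 6.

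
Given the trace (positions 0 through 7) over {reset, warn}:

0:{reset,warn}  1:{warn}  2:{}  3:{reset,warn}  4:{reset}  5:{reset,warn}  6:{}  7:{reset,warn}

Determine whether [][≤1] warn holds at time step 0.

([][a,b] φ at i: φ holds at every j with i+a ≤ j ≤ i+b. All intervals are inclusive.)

Check warn at every j in [0,1]:
  j=0: true
  j=1: true
All positions satisfy it → formula holds.

True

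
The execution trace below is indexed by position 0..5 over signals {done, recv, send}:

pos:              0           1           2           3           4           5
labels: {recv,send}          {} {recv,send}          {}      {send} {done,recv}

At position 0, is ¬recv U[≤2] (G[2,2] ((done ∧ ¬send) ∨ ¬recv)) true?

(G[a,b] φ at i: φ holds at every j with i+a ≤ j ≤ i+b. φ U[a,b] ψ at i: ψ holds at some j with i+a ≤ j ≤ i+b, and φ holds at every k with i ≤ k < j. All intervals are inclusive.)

Need some j in [0,2] with G[2,2] ((done ∧ ¬send) ∨ ¬recv), and ¬recv at every k in [0,j-1].
  j=0: G[2,2] ((done ∧ ¬send) ∨ ¬recv) — fails at 2.
  j=1: G[2,2] ((done ∧ ¬send) ∨ ¬recv) holds, but ¬recv fails at k=0 → not this j.
  j=2: G[2,2] ((done ∧ ¬send) ∨ ¬recv) holds, but ¬recv fails at k=0 → not this j.
No j in the window works → until fails.

False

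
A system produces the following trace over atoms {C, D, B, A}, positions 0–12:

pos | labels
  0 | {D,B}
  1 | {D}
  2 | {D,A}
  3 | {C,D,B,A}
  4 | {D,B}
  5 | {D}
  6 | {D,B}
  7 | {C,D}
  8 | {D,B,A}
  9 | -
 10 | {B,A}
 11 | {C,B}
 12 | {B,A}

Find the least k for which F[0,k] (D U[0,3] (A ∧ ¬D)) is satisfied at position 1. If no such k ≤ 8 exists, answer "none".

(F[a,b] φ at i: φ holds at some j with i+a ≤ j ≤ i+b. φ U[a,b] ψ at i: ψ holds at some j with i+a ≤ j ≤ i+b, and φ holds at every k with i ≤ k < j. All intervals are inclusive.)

none

Scan j = 1,2,… for (D U[0,3] (A ∧ ¬D)):
  j=1: fails
  j=2: fails
  j=3: fails
  j=4: fails
  j=5: fails
  j=6: fails
  j=7: fails
  j=8: fails
  j=9: fails
No j in [1,9] satisfies it → none.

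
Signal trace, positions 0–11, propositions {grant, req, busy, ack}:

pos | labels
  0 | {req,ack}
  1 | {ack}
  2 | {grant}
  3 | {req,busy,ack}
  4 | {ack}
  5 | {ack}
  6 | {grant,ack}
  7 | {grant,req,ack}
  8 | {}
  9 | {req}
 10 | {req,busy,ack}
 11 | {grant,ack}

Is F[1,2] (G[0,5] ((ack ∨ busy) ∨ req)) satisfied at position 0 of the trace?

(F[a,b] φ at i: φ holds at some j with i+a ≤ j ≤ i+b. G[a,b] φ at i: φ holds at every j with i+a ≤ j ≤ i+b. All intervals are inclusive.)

False

Check G[0,5] ((ack ∨ busy) ∨ req) at each j in [1,2]:
  j=1: fails at 2
  j=2: fails at 2
No position in the window satisfies it → formula fails.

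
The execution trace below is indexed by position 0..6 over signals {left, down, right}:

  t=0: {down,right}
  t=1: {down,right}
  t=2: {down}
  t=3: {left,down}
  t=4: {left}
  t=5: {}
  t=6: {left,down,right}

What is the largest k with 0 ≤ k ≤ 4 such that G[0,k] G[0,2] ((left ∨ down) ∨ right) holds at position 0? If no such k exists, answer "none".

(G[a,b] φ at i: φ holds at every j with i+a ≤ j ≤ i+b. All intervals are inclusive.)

G[0,2] ((left ∨ down) ∨ right) must hold from j=0 onward; find where it first fails.
  j=0: holds
  j=1: holds
  j=2: holds
  j=3: fails
Holds on [0,2], so largest k = 2.

2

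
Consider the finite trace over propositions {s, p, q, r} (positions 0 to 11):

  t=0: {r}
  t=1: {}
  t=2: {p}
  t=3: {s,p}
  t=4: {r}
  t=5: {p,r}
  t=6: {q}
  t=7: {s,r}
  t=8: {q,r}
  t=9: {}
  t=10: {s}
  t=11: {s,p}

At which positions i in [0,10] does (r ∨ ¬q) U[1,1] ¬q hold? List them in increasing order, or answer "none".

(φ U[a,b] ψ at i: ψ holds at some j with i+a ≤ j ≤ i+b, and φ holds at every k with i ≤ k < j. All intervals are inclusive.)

Evaluate at each i in [0,10]:
  i=0: ✓ (rhs at j=1; lhs holds on [0,0])
  i=1: ✓ (rhs at j=2; lhs holds on [1,1])
  i=2: ✓ (rhs at j=3; lhs holds on [2,2])
  i=3: ✓ (rhs at j=4; lhs holds on [3,3])
  i=4: ✓ (rhs at j=5; lhs holds on [4,4])
  i=5: ✗ (no rhs in [6,6])
  i=6: ✗ (lhs fails at k=6 before rhs at j=7)
  i=7: ✗ (no rhs in [8,8])
  i=8: ✓ (rhs at j=9; lhs holds on [8,8])
  i=9: ✓ (rhs at j=10; lhs holds on [9,9])
  i=10: ✓ (rhs at j=11; lhs holds on [10,10])

0, 1, 2, 3, 4, 8, 9, 10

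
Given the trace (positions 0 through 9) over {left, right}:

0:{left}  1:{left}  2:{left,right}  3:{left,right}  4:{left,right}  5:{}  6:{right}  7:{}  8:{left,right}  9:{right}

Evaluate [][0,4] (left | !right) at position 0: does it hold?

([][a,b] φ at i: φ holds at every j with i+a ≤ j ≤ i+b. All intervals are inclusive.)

Check (left | !right) at every j in [0,4]:
  j=0: true
  j=1: true
  j=2: true
  j=3: true
  j=4: true
All positions satisfy it → formula holds.

True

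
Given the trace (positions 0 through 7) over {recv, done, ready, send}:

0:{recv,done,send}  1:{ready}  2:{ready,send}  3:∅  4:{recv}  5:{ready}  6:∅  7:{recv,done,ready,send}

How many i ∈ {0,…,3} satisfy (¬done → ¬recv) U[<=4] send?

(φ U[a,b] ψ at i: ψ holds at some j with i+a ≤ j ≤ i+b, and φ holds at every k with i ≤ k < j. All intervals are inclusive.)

Evaluate at each i in [0,3]:
  i=0: ✓ (rhs at j=0)
  i=1: ✓ (rhs at j=2; lhs holds on [1,1])
  i=2: ✓ (rhs at j=2)
  i=3: ✗ (lhs fails at k=4 before rhs at j=7)
Positions where it holds: {0, 1, 2} → 3.

3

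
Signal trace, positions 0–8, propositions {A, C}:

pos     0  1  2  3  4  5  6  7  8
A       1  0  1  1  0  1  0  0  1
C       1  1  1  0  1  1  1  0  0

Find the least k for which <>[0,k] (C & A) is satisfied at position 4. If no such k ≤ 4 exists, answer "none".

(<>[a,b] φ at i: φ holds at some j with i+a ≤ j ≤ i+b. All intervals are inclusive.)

1

Scan j = 4,5,… for (C & A):
  j=4: fails
  j=5: holds
First hit at j=5, so smallest k = 5-4 = 1.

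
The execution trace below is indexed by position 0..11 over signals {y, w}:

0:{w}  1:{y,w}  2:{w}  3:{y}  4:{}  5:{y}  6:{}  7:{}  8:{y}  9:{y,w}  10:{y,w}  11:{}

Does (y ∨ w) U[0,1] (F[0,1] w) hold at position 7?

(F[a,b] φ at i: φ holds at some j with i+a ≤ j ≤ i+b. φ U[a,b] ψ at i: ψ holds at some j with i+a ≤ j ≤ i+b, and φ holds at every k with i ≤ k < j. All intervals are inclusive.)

Need some j in [7,8] with F[0,1] w, and (y ∨ w) at every k in [7,j-1].
  j=7: F[0,1] w — fails (none in [7,8]).
  j=8: F[0,1] w holds, but (y ∨ w) fails at k=7 → not this j.
No j in the window works → until fails.

Does not hold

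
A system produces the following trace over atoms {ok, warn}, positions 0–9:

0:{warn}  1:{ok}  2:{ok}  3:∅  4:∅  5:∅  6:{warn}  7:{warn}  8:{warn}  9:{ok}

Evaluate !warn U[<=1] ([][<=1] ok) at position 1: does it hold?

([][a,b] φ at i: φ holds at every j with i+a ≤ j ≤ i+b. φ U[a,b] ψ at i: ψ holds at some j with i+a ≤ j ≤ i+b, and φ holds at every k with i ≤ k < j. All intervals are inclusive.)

True

Need some j in [1,2] with [][<=1] ok, and !warn at every k in [1,j-1].
  j=1: [][<=1] ok holds; no prefix to check → satisfied.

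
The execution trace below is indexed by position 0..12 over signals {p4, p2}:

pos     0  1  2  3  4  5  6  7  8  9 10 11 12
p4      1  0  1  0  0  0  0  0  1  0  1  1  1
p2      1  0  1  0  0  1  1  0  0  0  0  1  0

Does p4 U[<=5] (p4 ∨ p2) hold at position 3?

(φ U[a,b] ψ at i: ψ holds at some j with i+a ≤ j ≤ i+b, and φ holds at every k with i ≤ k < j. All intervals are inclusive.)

Need some j in [3,8] with (p4 ∨ p2), and p4 at every k in [3,j-1].
  j=3: (p4 ∨ p2) false.
  j=4: (p4 ∨ p2) false.
  j=5: (p4 ∨ p2) holds, but p4 fails at k=3 → not this j.
  j=6: (p4 ∨ p2) holds, but p4 fails at k=3 → not this j.
  j=7: (p4 ∨ p2) false.
  j=8: (p4 ∨ p2) holds, but p4 fails at k=3 → not this j.
No j in the window works → until fails.

False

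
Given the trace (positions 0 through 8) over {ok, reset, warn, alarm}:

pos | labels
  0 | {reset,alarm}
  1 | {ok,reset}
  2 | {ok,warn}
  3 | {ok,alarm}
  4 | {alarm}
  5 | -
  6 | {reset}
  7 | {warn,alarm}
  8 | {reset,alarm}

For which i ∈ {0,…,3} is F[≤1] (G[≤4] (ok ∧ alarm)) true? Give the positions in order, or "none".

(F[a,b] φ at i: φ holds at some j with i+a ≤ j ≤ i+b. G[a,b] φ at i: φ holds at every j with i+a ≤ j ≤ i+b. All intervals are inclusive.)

none

Evaluate at each i in [0,3]:
  i=0: ✗ (none in [0,1])
  i=1: ✗ (none in [1,2])
  i=2: ✗ (none in [2,3])
  i=3: ✗ (none in [3,4])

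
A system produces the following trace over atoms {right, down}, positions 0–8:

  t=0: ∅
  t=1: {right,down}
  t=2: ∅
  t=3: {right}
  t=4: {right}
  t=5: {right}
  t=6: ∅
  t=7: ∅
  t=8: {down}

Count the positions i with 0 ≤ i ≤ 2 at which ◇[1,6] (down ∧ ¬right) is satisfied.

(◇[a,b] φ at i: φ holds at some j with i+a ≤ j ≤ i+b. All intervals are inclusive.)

Evaluate at each i in [0,2]:
  i=0: ✗ (none in [1,6])
  i=1: ✗ (none in [2,7])
  i=2: ✓ (witness j=8)
Positions where it holds: {2} → 1.

1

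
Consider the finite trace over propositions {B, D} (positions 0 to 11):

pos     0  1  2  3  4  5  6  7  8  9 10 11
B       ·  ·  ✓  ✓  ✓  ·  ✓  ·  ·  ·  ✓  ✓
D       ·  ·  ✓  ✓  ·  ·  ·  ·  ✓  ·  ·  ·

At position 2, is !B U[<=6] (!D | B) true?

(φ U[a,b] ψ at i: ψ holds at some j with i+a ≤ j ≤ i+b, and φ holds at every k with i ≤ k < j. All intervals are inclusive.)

Yes

Need some j in [2,8] with (!D | B), and !B at every k in [2,j-1].
  j=2: (!D | B) holds; no prefix to check → satisfied.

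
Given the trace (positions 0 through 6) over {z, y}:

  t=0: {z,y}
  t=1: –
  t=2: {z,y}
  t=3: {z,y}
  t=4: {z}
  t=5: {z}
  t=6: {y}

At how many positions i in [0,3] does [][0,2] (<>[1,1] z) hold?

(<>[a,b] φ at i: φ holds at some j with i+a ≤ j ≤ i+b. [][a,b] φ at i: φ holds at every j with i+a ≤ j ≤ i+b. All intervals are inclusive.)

Evaluate at each i in [0,3]:
  i=0: ✗ (fails at j=0)
  i=1: ✓ (all of [1,3])
  i=2: ✓ (all of [2,4])
  i=3: ✗ (fails at j=5)
Positions where it holds: {1, 2} → 2.

2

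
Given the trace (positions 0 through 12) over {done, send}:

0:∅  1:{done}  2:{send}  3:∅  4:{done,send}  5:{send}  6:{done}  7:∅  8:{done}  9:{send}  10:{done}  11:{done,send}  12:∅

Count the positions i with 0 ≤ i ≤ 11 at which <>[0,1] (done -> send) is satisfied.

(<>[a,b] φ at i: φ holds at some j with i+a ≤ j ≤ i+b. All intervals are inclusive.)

12

Evaluate at each i in [0,11]:
  i=0: ✓ (witness j=0)
  i=1: ✓ (witness j=2)
  i=2: ✓ (witness j=2)
  i=3: ✓ (witness j=3)
  i=4: ✓ (witness j=4)
  i=5: ✓ (witness j=5)
  i=6: ✓ (witness j=7)
  i=7: ✓ (witness j=7)
  i=8: ✓ (witness j=9)
  i=9: ✓ (witness j=9)
  i=10: ✓ (witness j=11)
  i=11: ✓ (witness j=11)
Positions where it holds: {0, 1, 2, 3, 4, 5, 6, 7, 8, 9, 10, 11} → 12.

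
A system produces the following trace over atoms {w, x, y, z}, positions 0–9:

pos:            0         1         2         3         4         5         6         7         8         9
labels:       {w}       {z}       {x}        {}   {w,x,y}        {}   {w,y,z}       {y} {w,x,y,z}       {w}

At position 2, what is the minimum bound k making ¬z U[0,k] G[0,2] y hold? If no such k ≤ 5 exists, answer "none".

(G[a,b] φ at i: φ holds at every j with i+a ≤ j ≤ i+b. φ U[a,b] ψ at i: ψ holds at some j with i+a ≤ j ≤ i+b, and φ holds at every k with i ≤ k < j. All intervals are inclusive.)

Need earliest j ≥ 2 with G[0,2] y, and ¬z at every k in [2,j-1].
  j=2: rhs fails.
  j=3: rhs fails.
  j=4: rhs fails.
  j=5: rhs fails.
  j=6: rhs holds; lhs holds on [2,5]. k = 4.

4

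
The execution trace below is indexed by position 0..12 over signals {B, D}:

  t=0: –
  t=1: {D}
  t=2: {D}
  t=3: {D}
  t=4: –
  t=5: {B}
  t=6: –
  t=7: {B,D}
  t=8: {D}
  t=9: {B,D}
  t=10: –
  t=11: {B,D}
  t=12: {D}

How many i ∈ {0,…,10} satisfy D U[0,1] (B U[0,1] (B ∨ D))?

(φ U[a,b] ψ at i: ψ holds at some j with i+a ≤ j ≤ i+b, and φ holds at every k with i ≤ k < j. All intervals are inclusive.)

Evaluate at each i in [0,10]:
  i=0: ✗ (lhs fails at k=0 before rhs at j=1)
  i=1: ✓ (rhs at j=1)
  i=2: ✓ (rhs at j=2)
  i=3: ✓ (rhs at j=3)
  i=4: ✗ (lhs fails at k=4 before rhs at j=5)
  i=5: ✓ (rhs at j=5)
  i=6: ✗ (lhs fails at k=6 before rhs at j=7)
  i=7: ✓ (rhs at j=7)
  i=8: ✓ (rhs at j=8)
  i=9: ✓ (rhs at j=9)
  i=10: ✗ (lhs fails at k=10 before rhs at j=11)
Positions where it holds: {1, 2, 3, 5, 7, 8, 9} → 7.

7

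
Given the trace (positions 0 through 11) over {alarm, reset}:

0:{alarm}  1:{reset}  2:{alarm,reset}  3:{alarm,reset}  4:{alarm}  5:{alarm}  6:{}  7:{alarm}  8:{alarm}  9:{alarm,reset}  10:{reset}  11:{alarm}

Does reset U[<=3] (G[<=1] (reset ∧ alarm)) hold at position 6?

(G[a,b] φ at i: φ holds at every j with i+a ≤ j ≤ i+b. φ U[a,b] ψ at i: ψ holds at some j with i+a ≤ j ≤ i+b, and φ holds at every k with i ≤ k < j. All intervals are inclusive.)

Need some j in [6,9] with G[<=1] (reset ∧ alarm), and reset at every k in [6,j-1].
  j=6: G[<=1] (reset ∧ alarm) — fails at 6.
  j=7: G[<=1] (reset ∧ alarm) — fails at 7.
  j=8: G[<=1] (reset ∧ alarm) — fails at 8.
  j=9: G[<=1] (reset ∧ alarm) — fails at 10.
No j in the window works → until fails.

No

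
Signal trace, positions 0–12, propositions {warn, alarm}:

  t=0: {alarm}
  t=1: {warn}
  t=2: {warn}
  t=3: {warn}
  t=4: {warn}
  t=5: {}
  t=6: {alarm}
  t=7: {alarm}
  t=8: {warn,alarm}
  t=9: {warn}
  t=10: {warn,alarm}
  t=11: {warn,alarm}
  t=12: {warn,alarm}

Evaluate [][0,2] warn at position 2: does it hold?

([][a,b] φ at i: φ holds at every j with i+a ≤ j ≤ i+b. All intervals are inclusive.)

Yes

Check warn at every j in [2,4]:
  j=2: true
  j=3: true
  j=4: true
All positions satisfy it → formula holds.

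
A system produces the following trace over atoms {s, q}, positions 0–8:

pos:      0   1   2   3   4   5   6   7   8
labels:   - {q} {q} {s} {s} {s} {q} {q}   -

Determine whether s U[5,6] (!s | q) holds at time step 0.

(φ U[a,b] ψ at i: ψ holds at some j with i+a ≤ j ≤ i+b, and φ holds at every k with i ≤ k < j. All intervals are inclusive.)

False

Need some j in [5,6] with (!s | q), and s at every k in [0,j-1].
  j=5: (!s | q) false.
  j=6: (!s | q) holds, but s fails at k=0 → not this j.
No j in the window works → until fails.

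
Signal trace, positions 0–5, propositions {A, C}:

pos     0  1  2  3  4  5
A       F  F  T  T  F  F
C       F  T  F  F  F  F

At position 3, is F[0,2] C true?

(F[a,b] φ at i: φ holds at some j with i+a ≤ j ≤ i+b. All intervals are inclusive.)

Check C at each j in [3,5]:
  j=3: false
  j=4: false
  j=5: false
No position in the window satisfies it → formula fails.

False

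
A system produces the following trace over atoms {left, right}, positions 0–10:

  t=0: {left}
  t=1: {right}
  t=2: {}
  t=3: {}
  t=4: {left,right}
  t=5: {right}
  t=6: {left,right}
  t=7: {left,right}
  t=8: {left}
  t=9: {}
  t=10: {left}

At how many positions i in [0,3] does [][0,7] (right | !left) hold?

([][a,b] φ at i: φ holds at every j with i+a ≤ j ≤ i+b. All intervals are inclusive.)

0

Evaluate at each i in [0,3]:
  i=0: ✗ (fails at j=0)
  i=1: ✗ (fails at j=8)
  i=2: ✗ (fails at j=8)
  i=3: ✗ (fails at j=8)
Positions where it holds: {} → 0.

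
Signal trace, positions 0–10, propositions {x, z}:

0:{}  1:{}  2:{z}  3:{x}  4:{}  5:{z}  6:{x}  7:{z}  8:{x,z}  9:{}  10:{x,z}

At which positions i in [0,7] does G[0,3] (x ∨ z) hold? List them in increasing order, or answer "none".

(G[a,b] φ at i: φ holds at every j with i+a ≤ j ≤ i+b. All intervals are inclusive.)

Evaluate at each i in [0,7]:
  i=0: ✗ (fails at j=0)
  i=1: ✗ (fails at j=1)
  i=2: ✗ (fails at j=4)
  i=3: ✗ (fails at j=4)
  i=4: ✗ (fails at j=4)
  i=5: ✓ (all of [5,8])
  i=6: ✗ (fails at j=9)
  i=7: ✗ (fails at j=9)

5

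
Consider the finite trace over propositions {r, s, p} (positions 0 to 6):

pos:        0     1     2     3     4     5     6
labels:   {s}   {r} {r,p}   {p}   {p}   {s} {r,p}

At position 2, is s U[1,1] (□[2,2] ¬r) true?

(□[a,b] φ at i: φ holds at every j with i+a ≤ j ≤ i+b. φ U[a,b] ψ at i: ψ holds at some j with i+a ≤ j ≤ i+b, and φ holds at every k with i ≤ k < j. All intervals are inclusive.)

Need some j in [3,3] with □[2,2] ¬r, and s at every k in [2,j-1].
  j=3: □[2,2] ¬r holds, but s fails at k=2 → not this j.
No j in the window works → until fails.

False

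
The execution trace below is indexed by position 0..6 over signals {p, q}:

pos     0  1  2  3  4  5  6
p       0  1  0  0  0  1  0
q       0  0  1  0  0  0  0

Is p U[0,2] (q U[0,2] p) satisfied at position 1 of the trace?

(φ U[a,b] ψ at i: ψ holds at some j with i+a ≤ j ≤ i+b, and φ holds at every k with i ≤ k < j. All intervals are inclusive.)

Need some j in [1,3] with (q U[0,2] p), and p at every k in [1,j-1].
  j=1: (q U[0,2] p) holds; no prefix to check → satisfied.

Yes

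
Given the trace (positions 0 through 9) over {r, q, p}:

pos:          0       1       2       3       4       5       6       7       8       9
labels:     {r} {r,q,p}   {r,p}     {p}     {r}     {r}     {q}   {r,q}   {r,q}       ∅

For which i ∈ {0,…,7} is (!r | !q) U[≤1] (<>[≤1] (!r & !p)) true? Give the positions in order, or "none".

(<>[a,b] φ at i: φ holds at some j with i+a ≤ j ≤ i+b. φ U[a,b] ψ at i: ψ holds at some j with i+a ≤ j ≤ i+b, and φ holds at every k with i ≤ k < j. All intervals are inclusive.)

4, 5, 6

Evaluate at each i in [0,7]:
  i=0: ✗ (no rhs in [0,1])
  i=1: ✗ (no rhs in [1,2])
  i=2: ✗ (no rhs in [2,3])
  i=3: ✗ (no rhs in [3,4])
  i=4: ✓ (rhs at j=5; lhs holds on [4,4])
  i=5: ✓ (rhs at j=5)
  i=6: ✓ (rhs at j=6)
  i=7: ✗ (lhs fails at k=7 before rhs at j=8)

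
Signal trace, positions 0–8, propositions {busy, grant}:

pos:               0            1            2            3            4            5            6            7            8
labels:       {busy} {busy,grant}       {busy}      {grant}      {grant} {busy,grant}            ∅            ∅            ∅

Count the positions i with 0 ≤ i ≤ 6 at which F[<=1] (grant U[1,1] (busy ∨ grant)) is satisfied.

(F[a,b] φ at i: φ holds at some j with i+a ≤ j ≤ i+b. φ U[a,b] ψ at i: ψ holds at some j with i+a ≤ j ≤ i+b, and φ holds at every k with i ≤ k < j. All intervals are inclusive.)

5

Evaluate at each i in [0,6]:
  i=0: ✓ (witness j=1)
  i=1: ✓ (witness j=1)
  i=2: ✓ (witness j=3)
  i=3: ✓ (witness j=3)
  i=4: ✓ (witness j=4)
  i=5: ✗ (none in [5,6])
  i=6: ✗ (none in [6,7])
Positions where it holds: {0, 1, 2, 3, 4} → 5.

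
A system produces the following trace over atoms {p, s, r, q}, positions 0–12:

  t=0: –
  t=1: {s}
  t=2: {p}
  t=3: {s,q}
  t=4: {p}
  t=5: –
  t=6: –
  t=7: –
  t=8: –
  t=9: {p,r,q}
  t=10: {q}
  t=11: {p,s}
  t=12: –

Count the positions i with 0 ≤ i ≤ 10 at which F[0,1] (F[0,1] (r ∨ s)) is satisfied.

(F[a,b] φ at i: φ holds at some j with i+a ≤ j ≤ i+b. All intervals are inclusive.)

Evaluate at each i in [0,10]:
  i=0: ✓ (witness j=0)
  i=1: ✓ (witness j=1)
  i=2: ✓ (witness j=2)
  i=3: ✓ (witness j=3)
  i=4: ✗ (none in [4,5])
  i=5: ✗ (none in [5,6])
  i=6: ✗ (none in [6,7])
  i=7: ✓ (witness j=8)
  i=8: ✓ (witness j=8)
  i=9: ✓ (witness j=9)
  i=10: ✓ (witness j=10)
Positions where it holds: {0, 1, 2, 3, 7, 8, 9, 10} → 8.

8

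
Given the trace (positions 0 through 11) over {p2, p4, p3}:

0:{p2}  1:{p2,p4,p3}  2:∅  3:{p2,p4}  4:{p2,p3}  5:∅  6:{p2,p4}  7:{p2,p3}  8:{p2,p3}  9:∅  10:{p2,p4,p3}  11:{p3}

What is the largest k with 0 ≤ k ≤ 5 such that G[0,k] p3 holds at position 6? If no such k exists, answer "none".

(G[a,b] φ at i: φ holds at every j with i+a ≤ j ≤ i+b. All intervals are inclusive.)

none

p3 must hold from j=6 onward; find where it first fails.
  j=6: fails → no k works.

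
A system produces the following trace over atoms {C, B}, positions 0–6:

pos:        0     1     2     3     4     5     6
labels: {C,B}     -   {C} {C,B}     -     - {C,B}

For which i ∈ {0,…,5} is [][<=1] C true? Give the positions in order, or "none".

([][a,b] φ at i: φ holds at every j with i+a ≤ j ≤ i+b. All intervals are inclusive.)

Evaluate at each i in [0,5]:
  i=0: ✗ (fails at j=1)
  i=1: ✗ (fails at j=1)
  i=2: ✓ (all of [2,3])
  i=3: ✗ (fails at j=4)
  i=4: ✗ (fails at j=4)
  i=5: ✗ (fails at j=5)

2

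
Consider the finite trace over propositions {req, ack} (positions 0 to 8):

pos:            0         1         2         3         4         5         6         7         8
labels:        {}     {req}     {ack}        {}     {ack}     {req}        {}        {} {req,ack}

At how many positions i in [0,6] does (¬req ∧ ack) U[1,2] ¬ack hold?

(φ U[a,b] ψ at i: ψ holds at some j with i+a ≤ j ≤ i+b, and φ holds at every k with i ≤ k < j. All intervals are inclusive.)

Evaluate at each i in [0,6]:
  i=0: ✗ (lhs fails at k=0 before rhs at j=1)
  i=1: ✗ (lhs fails at k=1 before rhs at j=3)
  i=2: ✓ (rhs at j=3; lhs holds on [2,2])
  i=3: ✗ (lhs fails at k=3 before rhs at j=5)
  i=4: ✓ (rhs at j=5; lhs holds on [4,4])
  i=5: ✗ (lhs fails at k=5 before rhs at j=6)
  i=6: ✗ (lhs fails at k=6 before rhs at j=7)
Positions where it holds: {2, 4} → 2.

2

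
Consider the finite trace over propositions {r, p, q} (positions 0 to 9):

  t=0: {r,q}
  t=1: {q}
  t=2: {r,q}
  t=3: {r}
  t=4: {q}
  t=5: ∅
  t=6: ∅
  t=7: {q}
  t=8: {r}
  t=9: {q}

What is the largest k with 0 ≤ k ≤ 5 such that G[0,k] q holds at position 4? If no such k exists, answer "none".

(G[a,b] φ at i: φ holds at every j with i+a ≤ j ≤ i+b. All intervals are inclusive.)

0

q must hold from j=4 onward; find where it first fails.
  j=4: holds
  j=5: fails
Holds on [4,4], so largest k = 0.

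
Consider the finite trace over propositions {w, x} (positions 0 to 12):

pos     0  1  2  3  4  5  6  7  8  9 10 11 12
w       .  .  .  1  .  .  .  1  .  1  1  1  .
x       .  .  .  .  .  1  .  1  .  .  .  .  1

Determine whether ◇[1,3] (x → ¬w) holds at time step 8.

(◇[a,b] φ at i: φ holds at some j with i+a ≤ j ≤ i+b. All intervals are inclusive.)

Check (x → ¬w) at each j in [9,11]:
  j=9: true
  j=10: true
  j=11: true
Found at j=9 → formula holds.

Holds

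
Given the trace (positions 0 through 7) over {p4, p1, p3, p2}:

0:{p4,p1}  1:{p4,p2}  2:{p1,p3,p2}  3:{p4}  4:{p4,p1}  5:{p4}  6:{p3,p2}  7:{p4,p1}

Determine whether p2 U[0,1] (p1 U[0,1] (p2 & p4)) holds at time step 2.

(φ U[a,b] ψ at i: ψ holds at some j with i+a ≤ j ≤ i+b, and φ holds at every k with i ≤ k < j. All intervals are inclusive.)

Need some j in [2,3] with (p1 U[0,1] (p2 & p4)), and p2 at every k in [2,j-1].
  j=2: (p1 U[0,1] (p2 & p4)) — fails.
  j=3: (p1 U[0,1] (p2 & p4)) — fails.
No j in the window works → until fails.

Does not hold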